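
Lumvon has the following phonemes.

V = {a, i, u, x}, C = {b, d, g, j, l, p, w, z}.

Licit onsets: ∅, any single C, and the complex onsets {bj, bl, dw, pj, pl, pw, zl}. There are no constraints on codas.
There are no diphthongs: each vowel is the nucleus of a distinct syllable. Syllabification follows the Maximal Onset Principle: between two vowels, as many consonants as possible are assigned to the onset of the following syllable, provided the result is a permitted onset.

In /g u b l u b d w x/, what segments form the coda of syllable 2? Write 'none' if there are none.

b

Nuclei (vowels): u, u, x → 3 syllables.
Between /u/ (V1) and /u/ (V2): /bl/ is a licit onset in full, so it all attaches to the next syllable.
Between /u/ (V2) and /x/ (V3): /bdw/; trying suffixes from longest down, /dw/ is the first permitted one, so coda /b/ | onset /dw/.
So the parse is gu.blub.dwx.
Syllable 2 is /blub/: onset /bl/, nucleus /u/, coda /b/.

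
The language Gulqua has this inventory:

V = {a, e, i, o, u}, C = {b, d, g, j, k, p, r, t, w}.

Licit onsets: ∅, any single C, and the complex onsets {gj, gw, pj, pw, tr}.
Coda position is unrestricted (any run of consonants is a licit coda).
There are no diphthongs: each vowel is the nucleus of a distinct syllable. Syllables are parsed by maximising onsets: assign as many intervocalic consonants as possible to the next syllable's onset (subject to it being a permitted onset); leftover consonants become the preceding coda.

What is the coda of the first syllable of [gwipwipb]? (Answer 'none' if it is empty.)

Nuclei (vowels): i, i → 2 syllables.
V1 /i/ – V2 /i/: /pw/ is a licit onset in full, so it all attaches to the next syllable.
Putting it together: gwi.pwipb.
Syllable 1 is /gwi/: onset /gw/, nucleus /i/, coda ∅.

none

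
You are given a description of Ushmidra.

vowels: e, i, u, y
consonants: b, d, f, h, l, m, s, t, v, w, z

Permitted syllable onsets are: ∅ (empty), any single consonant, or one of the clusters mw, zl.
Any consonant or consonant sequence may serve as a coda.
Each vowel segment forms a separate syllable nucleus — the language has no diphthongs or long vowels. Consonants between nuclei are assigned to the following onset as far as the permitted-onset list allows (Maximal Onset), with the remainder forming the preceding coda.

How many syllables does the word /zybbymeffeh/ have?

The vowels are y, y, e, e — 4 nuclei, so 4 syllables.

4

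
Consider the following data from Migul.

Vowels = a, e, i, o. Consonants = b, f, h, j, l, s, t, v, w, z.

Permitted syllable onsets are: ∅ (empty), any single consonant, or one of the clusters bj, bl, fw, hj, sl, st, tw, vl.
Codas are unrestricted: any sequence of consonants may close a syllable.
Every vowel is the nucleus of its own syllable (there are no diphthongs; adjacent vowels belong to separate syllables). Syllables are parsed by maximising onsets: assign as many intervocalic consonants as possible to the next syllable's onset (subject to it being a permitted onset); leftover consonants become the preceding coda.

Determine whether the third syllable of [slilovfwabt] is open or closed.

closed

The vowels are i, o, a — 3 nuclei, so 3 syllables.
Between /i/ (V1) and /o/ (V2): /l/ → onset of the next syllable (single consonants are always licit onsets).
Between /o/ (V2) and /a/ (V3): cluster /vfw/ — the longest permitted-onset suffix is /fw/; onset = /fw/, preceding coda = /v/.
Result: sli.lov.fwabt.
Syllable 3 is /fwabt/ with coda /bt/, so it is closed.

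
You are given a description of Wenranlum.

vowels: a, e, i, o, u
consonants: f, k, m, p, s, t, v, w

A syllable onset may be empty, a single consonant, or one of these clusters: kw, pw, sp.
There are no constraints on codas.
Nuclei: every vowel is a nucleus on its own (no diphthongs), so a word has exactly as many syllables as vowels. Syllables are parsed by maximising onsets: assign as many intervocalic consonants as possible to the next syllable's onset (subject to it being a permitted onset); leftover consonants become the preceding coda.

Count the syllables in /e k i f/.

The vowels are e, i — 2 nuclei, so 2 syllables.

2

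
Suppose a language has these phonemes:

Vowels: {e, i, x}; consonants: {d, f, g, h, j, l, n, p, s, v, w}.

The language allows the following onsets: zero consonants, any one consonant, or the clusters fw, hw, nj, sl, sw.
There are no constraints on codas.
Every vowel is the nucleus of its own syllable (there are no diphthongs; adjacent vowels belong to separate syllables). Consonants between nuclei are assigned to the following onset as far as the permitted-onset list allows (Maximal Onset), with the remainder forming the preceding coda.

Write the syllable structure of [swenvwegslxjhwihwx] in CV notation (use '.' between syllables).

CCVCC.CVC.CCVC.CCV.CCV

Vowels present: e, e, x, i, x; each is a nucleus, giving 5 syllables.
/e…e/ gap (V1→V2): /nvw/ splits as /nv/ + /w/ (/w/ is the longest suffix that is a licit onset).
/e…x/ gap (V2→V3): cluster /gsl/ — the longest permitted-onset suffix is /sl/; onset = /sl/, preceding coda = /g/.
/x…i/ gap (V3→V4): /jhw/ splits as /j/ + /hw/ (/hw/ is the longest suffix that is a licit onset).
/i…x/ gap (V4→V5): /hw/ is a licit onset in full, so it all attaches to the next syllable.
Result: swenv.weg.slxj.hwi.hwx.
Mapping each syllable to C/V: /swenv/ → CCVCC, /weg/ → CVC, /slxj/ → CCVC, /hwi/ → CCV, /hwx/ → CCV.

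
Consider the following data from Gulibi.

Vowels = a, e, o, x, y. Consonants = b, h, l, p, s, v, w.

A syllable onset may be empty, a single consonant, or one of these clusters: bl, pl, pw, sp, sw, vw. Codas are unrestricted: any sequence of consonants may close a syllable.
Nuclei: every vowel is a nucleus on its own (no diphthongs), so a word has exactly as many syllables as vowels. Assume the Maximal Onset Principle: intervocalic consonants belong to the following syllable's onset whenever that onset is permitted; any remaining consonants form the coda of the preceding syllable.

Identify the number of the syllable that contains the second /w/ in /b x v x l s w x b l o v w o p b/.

Vowels present: x, x, x, o, o; each is a nucleus, giving 5 syllables.
σ1/σ2 boundary: /v/ → onset of the next syllable (single consonants are always licit onsets).
σ2/σ3 boundary: /lsw/ — longest licit onset from the right is /sw/, leaving /l/ as coda.
σ3/σ4 boundary: /bl/ — entire cluster is a permitted onset → onset /bl/, coda ∅.
σ4/σ5 boundary: /vw/ is a licit onset in full, so it all attaches to the next syllable.
Putting it together: bx.vxl.swx.blo.vwopb.
The second /w/ is in the onset of syllable 5 (/vwopb/).

5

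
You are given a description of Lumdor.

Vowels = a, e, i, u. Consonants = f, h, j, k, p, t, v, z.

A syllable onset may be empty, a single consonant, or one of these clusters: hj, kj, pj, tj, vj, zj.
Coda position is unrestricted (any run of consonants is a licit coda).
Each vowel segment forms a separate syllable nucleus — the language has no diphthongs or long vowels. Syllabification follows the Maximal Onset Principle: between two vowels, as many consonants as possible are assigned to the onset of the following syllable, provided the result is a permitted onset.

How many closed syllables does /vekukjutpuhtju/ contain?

Vowels present: e, u, u, u, u; each is a nucleus, giving 5 syllables.
V1 /e/ – V2 /u/: just /k/ — single C goes to the following onset.
V2 /u/ – V3 /u/: cluster /kj/ — /kj/ is itself a permitted onset, so the whole cluster goes right; preceding coda = ∅.
V3 /u/ – V4 /u/: /tp/; trying suffixes from longest down, /p/ is the first permitted one, so coda /t/ | onset /p/.
V4 /u/ – V5 /u/: cluster /htj/ — the longest permitted-onset suffix is /tj/; onset = /tj/, preceding coda = /h/.
Result: ve.ku.kjut.puh.tju.
Classifying each syllable: /ve/ (open), /ku/ (open), /kjut/ (closed), /puh/ (closed), /tju/ (open).
Closed syllables: 2.

2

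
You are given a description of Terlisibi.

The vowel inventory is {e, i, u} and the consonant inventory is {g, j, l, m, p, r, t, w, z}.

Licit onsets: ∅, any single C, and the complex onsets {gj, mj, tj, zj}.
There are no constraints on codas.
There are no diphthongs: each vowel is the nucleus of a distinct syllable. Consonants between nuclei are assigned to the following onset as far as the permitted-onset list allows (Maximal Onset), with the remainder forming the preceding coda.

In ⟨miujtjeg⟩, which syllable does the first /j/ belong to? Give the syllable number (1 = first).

2

Vowels present: i, u, e; each is a nucleus, giving 3 syllables.
Between /i/ (V1) and /u/ (V2): nothing intervenes; syllable break is V.V.
Between /u/ (V2) and /e/ (V3): cluster /jtj/ — the longest permitted-onset suffix is /tj/; onset = /tj/, preceding coda = /j/.
Result: mi.uj.tjeg.
The first /j/ is in the coda of syllable 2 (/uj/).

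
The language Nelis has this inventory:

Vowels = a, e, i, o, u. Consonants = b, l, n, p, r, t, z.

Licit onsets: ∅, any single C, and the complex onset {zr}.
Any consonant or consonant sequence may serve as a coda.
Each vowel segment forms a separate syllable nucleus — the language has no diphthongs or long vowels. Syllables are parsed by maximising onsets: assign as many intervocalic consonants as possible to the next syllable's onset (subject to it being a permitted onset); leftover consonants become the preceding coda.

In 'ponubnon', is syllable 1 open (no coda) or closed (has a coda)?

Vowels present: o, u, o; each is a nucleus, giving 3 syllables.
V1 /o/ – V2 /u/: /n/ → onset of the next syllable (single consonants are always licit onsets).
V2 /u/ – V3 /o/: cluster /bn/ — the longest permitted-onset suffix is /n/; onset = /n/, preceding coda = /b/.
Putting it together: po.nub.non.
Syllable 1 is /po/; it ends in its nucleus with no coda, so it is open.

open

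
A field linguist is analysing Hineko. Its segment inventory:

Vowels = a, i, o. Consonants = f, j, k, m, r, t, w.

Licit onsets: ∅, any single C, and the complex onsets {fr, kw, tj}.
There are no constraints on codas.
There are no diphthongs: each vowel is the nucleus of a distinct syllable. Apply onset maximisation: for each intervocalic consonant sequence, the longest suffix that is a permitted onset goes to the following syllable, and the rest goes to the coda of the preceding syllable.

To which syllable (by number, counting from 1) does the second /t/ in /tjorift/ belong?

2

Vowels present: o, i; each is a nucleus, giving 2 syllables.
Between /o/ (V1) and /i/ (V2): just /r/ — single C goes to the following onset.
Result: tjo.rift.
The second /t/ is in the coda of syllable 2 (/rift/).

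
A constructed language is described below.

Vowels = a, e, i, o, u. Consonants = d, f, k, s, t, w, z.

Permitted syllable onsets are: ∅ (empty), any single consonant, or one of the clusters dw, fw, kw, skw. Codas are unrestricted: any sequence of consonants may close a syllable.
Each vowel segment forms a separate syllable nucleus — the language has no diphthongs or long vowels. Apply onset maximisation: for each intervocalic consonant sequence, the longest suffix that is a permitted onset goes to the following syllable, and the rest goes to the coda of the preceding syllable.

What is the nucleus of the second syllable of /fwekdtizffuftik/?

The vowels are e, i, u, i — 4 nuclei, so 4 syllables.
The second nucleus (vowel 2 from the left) is /i/.

i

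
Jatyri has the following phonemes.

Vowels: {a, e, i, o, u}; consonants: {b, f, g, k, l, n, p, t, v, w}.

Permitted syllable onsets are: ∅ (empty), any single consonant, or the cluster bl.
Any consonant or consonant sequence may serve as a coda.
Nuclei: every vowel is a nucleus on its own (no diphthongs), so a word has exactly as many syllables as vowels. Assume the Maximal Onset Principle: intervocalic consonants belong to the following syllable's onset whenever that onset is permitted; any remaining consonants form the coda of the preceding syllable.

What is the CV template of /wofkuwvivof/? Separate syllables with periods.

Vowels present: o, u, i, o; each is a nucleus, giving 4 syllables.
/o…u/ gap (V1→V2): cluster /fk/ — the longest permitted-onset suffix is /k/; onset = /k/, preceding coda = /f/.
/u…i/ gap (V2→V3): /wv/; trying suffixes from longest down, /v/ is the first permitted one, so coda /w/ | onset /v/.
/i…o/ gap (V3→V4): just /v/ — single C goes to the following onset.
Syllabification: wof.kuw.vi.vof.
Mapping each syllable to C/V: /wof/ → CVC, /kuw/ → CVC, /vi/ → CV, /vof/ → CVC.

CVC.CVC.CV.CVC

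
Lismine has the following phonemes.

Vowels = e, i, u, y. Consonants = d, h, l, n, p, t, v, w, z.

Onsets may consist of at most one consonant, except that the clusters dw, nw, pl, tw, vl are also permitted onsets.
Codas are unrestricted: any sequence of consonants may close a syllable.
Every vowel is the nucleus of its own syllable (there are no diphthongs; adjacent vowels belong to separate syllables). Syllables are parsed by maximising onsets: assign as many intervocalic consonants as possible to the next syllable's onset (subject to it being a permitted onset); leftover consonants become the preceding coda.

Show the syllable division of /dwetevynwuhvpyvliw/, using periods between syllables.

dwe.te.vy.nwuhv.py.vliw

Nuclei (vowels): e, e, y, u, y, i → 6 syllables.
σ1/σ2 boundary: /t/ → onset of the next syllable (single consonants are always licit onsets).
σ2/σ3 boundary: /v/ → onset of the next syllable (single consonants are always licit onsets).
σ3/σ4 boundary: /nw/ is a licit onset in full, so it all attaches to the next syllable.
σ4/σ5 boundary: /hvp/ — longest licit onset from the right is /p/, leaving /hv/ as coda.
σ5/σ6 boundary: /vl/ is a licit onset in full, so it all attaches to the next syllable.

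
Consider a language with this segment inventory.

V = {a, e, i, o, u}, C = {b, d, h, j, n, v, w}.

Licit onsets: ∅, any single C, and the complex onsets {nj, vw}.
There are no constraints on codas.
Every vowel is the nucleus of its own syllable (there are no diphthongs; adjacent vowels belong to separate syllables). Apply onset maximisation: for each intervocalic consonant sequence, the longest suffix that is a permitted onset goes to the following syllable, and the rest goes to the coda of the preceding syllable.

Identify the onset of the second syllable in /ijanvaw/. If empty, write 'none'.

j

Vowels present: i, a, a; each is a nucleus, giving 3 syllables.
Between /i/ (V1) and /a/ (V2): /j/ → onset of the next syllable (single consonants are always licit onsets).
Between /a/ (V2) and /a/ (V3): /nv/ — longest licit onset from the right is /v/, leaving /n/ as coda.
Putting it together: i.jan.vaw.
Syllable 2 is /jan/: onset /j/, nucleus /a/, coda /n/.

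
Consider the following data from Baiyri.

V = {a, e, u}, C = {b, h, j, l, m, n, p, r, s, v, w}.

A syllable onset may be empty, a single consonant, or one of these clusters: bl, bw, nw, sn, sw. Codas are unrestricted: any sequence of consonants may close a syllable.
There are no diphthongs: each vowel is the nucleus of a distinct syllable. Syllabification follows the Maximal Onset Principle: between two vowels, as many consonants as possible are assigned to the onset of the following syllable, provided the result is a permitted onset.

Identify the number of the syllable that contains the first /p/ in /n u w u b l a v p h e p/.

3

Vowels present: u, u, a, e; each is a nucleus, giving 4 syllables.
σ1/σ2 boundary: /w/ → onset of the next syllable (single consonants are always licit onsets).
σ2/σ3 boundary: /bl/ — entire cluster is a permitted onset → onset /bl/, coda ∅.
σ3/σ4 boundary: /vph/ splits as /vp/ + /h/ (/h/ is the longest suffix that is a licit onset).
Result: nu.wu.blavp.hep.
The first /p/ is in the coda of syllable 3 (/blavp/).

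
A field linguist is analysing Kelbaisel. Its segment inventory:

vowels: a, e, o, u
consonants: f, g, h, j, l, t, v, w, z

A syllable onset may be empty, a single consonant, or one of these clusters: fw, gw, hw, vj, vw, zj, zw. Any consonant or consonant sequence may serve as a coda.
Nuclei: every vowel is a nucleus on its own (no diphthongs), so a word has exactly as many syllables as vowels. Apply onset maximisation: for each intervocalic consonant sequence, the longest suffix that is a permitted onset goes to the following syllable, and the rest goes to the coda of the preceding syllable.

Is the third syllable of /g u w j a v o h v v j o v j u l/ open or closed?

closed

The vowels are u, a, o, o, u — 5 nuclei, so 5 syllables.
Between /u/ (V1) and /a/ (V2): /wj/ — longest licit onset from the right is /j/, leaving /w/ as coda.
Between /a/ (V2) and /o/ (V3): /v/ is a single consonant, so it becomes the next onset.
Between /o/ (V3) and /o/ (V4): /hvvj/; trying suffixes from longest down, /vj/ is the first permitted one, so coda /hv/ | onset /vj/.
Between /o/ (V4) and /u/ (V5): cluster /vj/ — /vj/ is itself a permitted onset, so the whole cluster goes right; preceding coda = ∅.
Putting it together: guw.ja.vohv.vjo.vjul.
Syllable 3 is /vohv/ with coda /hv/, so it is closed.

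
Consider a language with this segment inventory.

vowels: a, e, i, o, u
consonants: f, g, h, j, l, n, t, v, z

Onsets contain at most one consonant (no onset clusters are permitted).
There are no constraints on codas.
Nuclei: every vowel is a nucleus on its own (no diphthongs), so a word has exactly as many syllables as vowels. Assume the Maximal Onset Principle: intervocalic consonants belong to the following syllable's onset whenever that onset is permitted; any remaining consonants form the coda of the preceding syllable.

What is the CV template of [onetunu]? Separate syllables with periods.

V.CV.CV.CV

The vowels are o, e, u, u — 4 nuclei, so 4 syllables.
σ1/σ2 boundary: /n/ is a single consonant, so it becomes the next onset.
σ2/σ3 boundary: just /t/ — single C goes to the following onset.
σ3/σ4 boundary: /n/ is a single consonant, so it becomes the next onset.
Syllabification: o.ne.tu.nu.
Mapping each syllable to C/V: /o/ → V, /ne/ → CV, /tu/ → CV, /nu/ → CV.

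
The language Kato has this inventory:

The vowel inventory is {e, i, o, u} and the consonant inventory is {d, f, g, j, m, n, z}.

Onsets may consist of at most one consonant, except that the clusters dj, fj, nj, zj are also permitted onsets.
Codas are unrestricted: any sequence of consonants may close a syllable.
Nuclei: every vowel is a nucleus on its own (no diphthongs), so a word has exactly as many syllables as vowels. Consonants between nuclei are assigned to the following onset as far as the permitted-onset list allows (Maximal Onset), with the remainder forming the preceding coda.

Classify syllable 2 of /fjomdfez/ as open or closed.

Vowels present: o, e; each is a nucleus, giving 2 syllables.
Between /o/ (V1) and /e/ (V2): /mdf/; trying suffixes from longest down, /f/ is the first permitted one, so coda /md/ | onset /f/.
So the parse is fjomd.fez.
Syllable 2 is /fez/ with coda /z/, so it is closed.

closed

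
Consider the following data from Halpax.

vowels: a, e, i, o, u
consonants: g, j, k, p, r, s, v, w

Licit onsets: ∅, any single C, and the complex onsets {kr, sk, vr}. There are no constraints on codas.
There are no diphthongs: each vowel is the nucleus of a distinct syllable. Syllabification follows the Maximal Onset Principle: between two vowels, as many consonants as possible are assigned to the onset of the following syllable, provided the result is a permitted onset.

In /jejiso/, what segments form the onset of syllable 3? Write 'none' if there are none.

Vowels present: e, i, o; each is a nucleus, giving 3 syllables.
V1 /e/ – V2 /i/: just /j/ — single C goes to the following onset.
V2 /i/ – V3 /o/: /s/ → onset of the next syllable (single consonants are always licit onsets).
So the parse is je.ji.so.
Syllable 3 is /so/: onset /s/, nucleus /o/, coda ∅.

s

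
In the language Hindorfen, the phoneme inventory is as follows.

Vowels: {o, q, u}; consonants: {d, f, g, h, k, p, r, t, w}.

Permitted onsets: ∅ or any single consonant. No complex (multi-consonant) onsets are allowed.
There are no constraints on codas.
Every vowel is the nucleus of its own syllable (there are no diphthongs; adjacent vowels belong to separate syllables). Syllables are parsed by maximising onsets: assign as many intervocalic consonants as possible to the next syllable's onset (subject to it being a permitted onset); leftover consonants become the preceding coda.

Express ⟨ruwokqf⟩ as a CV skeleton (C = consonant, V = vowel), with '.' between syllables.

Nuclei (vowels): u, o, q → 3 syllables.
σ1/σ2 boundary: just /w/ — single C goes to the following onset.
σ2/σ3 boundary: /k/ → onset of the next syllable (single consonants are always licit onsets).
So the parse is ru.wo.kqf.
Mapping each syllable to C/V: /ru/ → CV, /wo/ → CV, /kqf/ → CVC.

CV.CV.CVC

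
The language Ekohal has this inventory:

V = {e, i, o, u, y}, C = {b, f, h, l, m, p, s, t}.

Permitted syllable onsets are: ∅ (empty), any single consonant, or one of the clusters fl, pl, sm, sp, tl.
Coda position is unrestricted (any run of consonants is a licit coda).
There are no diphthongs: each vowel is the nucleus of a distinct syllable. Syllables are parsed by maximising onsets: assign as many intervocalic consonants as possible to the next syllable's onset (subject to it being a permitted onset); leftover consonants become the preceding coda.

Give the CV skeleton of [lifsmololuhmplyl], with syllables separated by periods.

CVC.CCV.CV.CVCC.CCVC

The vowels are i, o, o, u, y — 5 nuclei, so 5 syllables.
/i…o/ gap (V1→V2): /fsm/; trying suffixes from longest down, /sm/ is the first permitted one, so coda /f/ | onset /sm/.
/o…o/ gap (V2→V3): /l/ → onset of the next syllable (single consonants are always licit onsets).
/o…u/ gap (V3→V4): just /l/ — single C goes to the following onset.
/u…y/ gap (V4→V5): /hmpl/ splits as /hm/ + /pl/ (/pl/ is the longest suffix that is a licit onset).
Result: lif.smo.lo.luhm.plyl.
Mapping each syllable to C/V: /lif/ → CVC, /smo/ → CCV, /lo/ → CV, /luhm/ → CVCC, /plyl/ → CCVC.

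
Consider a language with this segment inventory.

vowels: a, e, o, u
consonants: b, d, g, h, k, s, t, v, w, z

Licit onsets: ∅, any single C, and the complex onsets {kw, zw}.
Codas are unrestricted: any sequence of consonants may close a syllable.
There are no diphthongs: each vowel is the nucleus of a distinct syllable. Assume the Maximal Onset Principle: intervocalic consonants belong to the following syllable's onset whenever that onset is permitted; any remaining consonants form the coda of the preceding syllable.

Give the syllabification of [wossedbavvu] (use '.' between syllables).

wos.sed.bav.vu

Nuclei (vowels): o, e, a, u → 4 syllables.
σ1/σ2 boundary: /ss/; trying suffixes from longest down, /s/ is the first permitted one, so coda /s/ | onset /s/.
σ2/σ3 boundary: cluster /db/ — the longest permitted-onset suffix is /b/; onset = /b/, preceding coda = /d/.
σ3/σ4 boundary: /vv/; trying suffixes from longest down, /v/ is the first permitted one, so coda /v/ | onset /v/.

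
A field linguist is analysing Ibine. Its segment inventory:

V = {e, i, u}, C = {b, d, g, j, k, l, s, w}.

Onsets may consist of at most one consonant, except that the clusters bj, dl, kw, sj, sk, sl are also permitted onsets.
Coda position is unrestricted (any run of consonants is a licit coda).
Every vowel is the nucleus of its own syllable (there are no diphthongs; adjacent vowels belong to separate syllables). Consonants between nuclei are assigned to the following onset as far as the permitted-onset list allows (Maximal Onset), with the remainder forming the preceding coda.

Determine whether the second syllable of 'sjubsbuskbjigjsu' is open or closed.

closed

The vowels are u, u, i, u — 4 nuclei, so 4 syllables.
V1 /u/ – V2 /u/: cluster /bsb/ — the longest permitted-onset suffix is /b/; onset = /b/, preceding coda = /bs/.
V2 /u/ – V3 /i/: /skbj/ — longest licit onset from the right is /bj/, leaving /sk/ as coda.
V3 /i/ – V4 /u/: /gjs/ splits as /gj/ + /s/ (/s/ is the longest suffix that is a licit onset).
So the parse is sjubs.busk.bjigj.su.
Syllable 2 is /busk/ with coda /sk/, so it is closed.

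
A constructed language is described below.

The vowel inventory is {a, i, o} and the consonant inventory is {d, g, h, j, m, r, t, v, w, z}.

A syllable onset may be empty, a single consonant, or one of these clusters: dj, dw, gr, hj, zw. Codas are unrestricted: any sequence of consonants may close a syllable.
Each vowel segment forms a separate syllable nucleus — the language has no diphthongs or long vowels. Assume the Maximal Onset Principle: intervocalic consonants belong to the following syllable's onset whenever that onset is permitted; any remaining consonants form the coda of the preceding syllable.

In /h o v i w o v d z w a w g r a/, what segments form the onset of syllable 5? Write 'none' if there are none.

Vowels present: o, i, o, a, a; each is a nucleus, giving 5 syllables.
/o…i/ gap (V1→V2): /v/ is a single consonant, so it becomes the next onset.
/i…o/ gap (V2→V3): /w/ is a single consonant, so it becomes the next onset.
/o…a/ gap (V3→V4): cluster /vdzw/ — the longest permitted-onset suffix is /zw/; onset = /zw/, preceding coda = /vd/.
/a…a/ gap (V4→V5): /wgr/ splits as /w/ + /gr/ (/gr/ is the longest suffix that is a licit onset).
Putting it together: ho.vi.wovd.zwaw.gra.
Syllable 5 is /gra/: onset /gr/, nucleus /a/, coda ∅.

gr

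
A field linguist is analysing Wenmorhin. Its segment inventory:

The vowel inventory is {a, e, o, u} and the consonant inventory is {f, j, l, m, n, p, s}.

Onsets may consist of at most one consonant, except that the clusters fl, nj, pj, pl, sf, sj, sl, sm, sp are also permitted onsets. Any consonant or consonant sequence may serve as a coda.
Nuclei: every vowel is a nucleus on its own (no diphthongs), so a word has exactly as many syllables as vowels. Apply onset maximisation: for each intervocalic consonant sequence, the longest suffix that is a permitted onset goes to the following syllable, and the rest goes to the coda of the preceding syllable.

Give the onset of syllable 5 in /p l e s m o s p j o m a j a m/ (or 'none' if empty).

The vowels are e, o, o, a, a — 5 nuclei, so 5 syllables.
σ1/σ2 boundary: cluster /sm/ — /sm/ is itself a permitted onset, so the whole cluster goes right; preceding coda = ∅.
σ2/σ3 boundary: /spj/ splits as /s/ + /pj/ (/pj/ is the longest suffix that is a licit onset).
σ3/σ4 boundary: just /m/ — single C goes to the following onset.
σ4/σ5 boundary: /j/ is a single consonant, so it becomes the next onset.
Result: ple.smos.pjo.ma.jam.
Syllable 5 is /jam/: onset /j/, nucleus /a/, coda /m/.

j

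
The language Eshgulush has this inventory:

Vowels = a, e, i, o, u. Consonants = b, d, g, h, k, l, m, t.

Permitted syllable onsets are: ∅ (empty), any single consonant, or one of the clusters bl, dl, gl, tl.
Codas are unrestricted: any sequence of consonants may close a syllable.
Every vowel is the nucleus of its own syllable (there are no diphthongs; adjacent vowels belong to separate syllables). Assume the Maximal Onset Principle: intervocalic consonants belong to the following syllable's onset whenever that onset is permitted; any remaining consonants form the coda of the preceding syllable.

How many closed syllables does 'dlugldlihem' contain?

Vowels present: u, i, e; each is a nucleus, giving 3 syllables.
/u…i/ gap (V1→V2): /gldl/; trying suffixes from longest down, /dl/ is the first permitted one, so coda /gl/ | onset /dl/.
/i…e/ gap (V2→V3): just /h/ — single C goes to the following onset.
So the parse is dlugl.dli.hem.
Classifying each syllable: /dlugl/ (closed), /dli/ (open), /hem/ (closed).
Closed syllables: 2.

2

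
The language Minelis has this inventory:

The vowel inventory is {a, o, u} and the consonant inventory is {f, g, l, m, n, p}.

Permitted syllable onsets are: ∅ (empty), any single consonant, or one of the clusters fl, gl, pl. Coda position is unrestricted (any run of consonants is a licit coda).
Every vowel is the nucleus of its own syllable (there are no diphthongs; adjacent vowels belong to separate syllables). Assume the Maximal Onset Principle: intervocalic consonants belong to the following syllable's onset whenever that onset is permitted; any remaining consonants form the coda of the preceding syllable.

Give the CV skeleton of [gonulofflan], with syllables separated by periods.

The vowels are o, u, o, a — 4 nuclei, so 4 syllables.
/o…u/ gap (V1→V2): just /n/ — single C goes to the following onset.
/u…o/ gap (V2→V3): just /l/ — single C goes to the following onset.
/o…a/ gap (V3→V4): cluster /ffl/ — the longest permitted-onset suffix is /fl/; onset = /fl/, preceding coda = /f/.
Putting it together: go.nu.lof.flan.
Mapping each syllable to C/V: /go/ → CV, /nu/ → CV, /lof/ → CVC, /flan/ → CCVC.

CV.CV.CVC.CCVC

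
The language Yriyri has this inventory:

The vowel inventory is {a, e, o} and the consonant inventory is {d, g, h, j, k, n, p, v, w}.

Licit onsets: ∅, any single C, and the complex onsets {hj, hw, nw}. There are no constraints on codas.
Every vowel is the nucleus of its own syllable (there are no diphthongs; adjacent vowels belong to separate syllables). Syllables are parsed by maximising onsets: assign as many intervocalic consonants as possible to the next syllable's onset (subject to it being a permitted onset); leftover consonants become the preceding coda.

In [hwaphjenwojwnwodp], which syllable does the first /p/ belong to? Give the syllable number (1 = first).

1

The vowels are a, e, o, o — 4 nuclei, so 4 syllables.
V1 /a/ – V2 /e/: /phj/ splits as /p/ + /hj/ (/hj/ is the longest suffix that is a licit onset).
V2 /e/ – V3 /o/: /nw/ — entire cluster is a permitted onset → onset /nw/, coda ∅.
V3 /o/ – V4 /o/: /jwnw/; trying suffixes from longest down, /nw/ is the first permitted one, so coda /jw/ | onset /nw/.
Result: hwap.hje.nwojw.nwodp.
The first /p/ is in the coda of syllable 1 (/hwap/).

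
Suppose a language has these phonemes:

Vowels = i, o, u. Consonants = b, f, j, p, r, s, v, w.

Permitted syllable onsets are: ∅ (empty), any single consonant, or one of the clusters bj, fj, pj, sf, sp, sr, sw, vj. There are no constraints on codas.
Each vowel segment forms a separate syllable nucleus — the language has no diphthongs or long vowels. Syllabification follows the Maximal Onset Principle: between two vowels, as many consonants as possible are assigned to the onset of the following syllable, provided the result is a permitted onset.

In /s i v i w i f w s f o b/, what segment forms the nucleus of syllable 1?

i

Vowels present: i, i, i, o; each is a nucleus, giving 4 syllables.
The first nucleus (vowel 1 from the left) is /i/.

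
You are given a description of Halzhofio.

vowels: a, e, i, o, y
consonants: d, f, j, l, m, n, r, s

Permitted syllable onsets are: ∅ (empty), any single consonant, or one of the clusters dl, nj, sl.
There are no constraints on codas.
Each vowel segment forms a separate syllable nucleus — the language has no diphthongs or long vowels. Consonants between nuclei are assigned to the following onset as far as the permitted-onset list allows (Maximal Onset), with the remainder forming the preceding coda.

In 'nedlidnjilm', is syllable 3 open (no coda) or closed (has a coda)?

closed

The vowels are e, i, i — 3 nuclei, so 3 syllables.
σ1/σ2 boundary: cluster /dl/ — /dl/ is itself a permitted onset, so the whole cluster goes right; preceding coda = ∅.
σ2/σ3 boundary: /dnj/ — longest licit onset from the right is /nj/, leaving /d/ as coda.
Putting it together: ne.dlid.njilm.
Syllable 3 is /njilm/ with coda /lm/, so it is closed.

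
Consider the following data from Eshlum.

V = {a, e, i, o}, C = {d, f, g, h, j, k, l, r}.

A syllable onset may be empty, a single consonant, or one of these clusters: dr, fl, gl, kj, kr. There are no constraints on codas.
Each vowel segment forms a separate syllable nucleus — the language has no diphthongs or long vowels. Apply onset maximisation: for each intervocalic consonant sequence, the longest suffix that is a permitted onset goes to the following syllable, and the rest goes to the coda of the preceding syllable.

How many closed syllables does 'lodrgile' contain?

1

Nuclei (vowels): o, i, e → 3 syllables.
Between /o/ (V1) and /i/ (V2): /drg/ — longest licit onset from the right is /g/, leaving /dr/ as coda.
Between /i/ (V2) and /e/ (V3): just /l/ — single C goes to the following onset.
Result: lodr.gi.le.
Classifying each syllable: /lodr/ (closed), /gi/ (open), /le/ (open).
Closed syllables: 1.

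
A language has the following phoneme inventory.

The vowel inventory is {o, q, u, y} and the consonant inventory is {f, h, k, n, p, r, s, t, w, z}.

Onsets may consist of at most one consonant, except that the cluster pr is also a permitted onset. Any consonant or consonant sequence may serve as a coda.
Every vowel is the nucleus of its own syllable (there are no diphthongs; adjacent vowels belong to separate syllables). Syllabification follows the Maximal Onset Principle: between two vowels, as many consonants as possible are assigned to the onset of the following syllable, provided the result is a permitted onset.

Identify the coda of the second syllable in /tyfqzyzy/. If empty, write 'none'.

none

Nuclei (vowels): y, q, y, y → 4 syllables.
σ1/σ2 boundary: just /f/ — single C goes to the following onset.
σ2/σ3 boundary: just /z/ — single C goes to the following onset.
σ3/σ4 boundary: /z/ is a single consonant, so it becomes the next onset.
Syllabification: ty.fq.zy.zy.
Syllable 2 is /fq/: onset /f/, nucleus /q/, coda ∅.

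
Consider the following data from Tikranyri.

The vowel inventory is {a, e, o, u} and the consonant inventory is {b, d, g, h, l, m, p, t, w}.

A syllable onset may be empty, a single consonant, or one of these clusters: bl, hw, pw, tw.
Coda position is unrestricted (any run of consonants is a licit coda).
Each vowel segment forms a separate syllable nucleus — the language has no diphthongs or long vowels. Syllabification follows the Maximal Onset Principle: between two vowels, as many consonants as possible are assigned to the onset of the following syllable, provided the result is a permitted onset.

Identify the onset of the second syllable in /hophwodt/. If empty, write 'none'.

Nuclei (vowels): o, o → 2 syllables.
/o…o/ gap (V1→V2): /phw/ splits as /p/ + /hw/ (/hw/ is the longest suffix that is a licit onset).
Result: hop.hwodt.
Syllable 2 is /hwodt/: onset /hw/, nucleus /o/, coda /dt/.

hw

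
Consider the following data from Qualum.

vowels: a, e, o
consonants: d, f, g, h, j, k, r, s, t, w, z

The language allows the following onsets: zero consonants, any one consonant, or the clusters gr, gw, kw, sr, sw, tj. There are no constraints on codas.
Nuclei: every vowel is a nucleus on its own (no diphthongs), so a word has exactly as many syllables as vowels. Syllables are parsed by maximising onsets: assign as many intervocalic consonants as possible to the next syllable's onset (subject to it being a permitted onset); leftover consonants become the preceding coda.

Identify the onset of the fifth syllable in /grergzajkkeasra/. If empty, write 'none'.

The vowels are e, a, e, a, a — 5 nuclei, so 5 syllables.
σ1/σ2 boundary: /rgz/ splits as /rg/ + /z/ (/z/ is the longest suffix that is a licit onset).
σ2/σ3 boundary: /jkk/ — longest licit onset from the right is /k/, leaving /jk/ as coda.
σ3/σ4 boundary: nothing intervenes; syllable break is V.V.
σ4/σ5 boundary: cluster /sr/ — /sr/ is itself a permitted onset, so the whole cluster goes right; preceding coda = ∅.
Result: grerg.zajk.ke.a.sra.
Syllable 5 is /sra/: onset /sr/, nucleus /a/, coda ∅.

sr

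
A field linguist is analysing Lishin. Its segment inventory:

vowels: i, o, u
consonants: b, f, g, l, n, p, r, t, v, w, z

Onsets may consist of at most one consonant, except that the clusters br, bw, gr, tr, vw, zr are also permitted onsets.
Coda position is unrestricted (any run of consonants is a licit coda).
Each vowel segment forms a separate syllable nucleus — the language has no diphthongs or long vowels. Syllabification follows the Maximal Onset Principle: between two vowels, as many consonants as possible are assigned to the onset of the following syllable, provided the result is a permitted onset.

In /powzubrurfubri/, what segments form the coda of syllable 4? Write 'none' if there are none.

none

Vowels present: o, u, u, u, i; each is a nucleus, giving 5 syllables.
/o…u/ gap (V1→V2): cluster /wz/ — the longest permitted-onset suffix is /z/; onset = /z/, preceding coda = /w/.
/u…u/ gap (V2→V3): /br/ — entire cluster is a permitted onset → onset /br/, coda ∅.
/u…u/ gap (V3→V4): /rf/ splits as /r/ + /f/ (/f/ is the longest suffix that is a licit onset).
/u…i/ gap (V4→V5): /br/ is a licit onset in full, so it all attaches to the next syllable.
Result: pow.zu.brur.fu.bri.
Syllable 4 is /fu/: onset /f/, nucleus /u/, coda ∅.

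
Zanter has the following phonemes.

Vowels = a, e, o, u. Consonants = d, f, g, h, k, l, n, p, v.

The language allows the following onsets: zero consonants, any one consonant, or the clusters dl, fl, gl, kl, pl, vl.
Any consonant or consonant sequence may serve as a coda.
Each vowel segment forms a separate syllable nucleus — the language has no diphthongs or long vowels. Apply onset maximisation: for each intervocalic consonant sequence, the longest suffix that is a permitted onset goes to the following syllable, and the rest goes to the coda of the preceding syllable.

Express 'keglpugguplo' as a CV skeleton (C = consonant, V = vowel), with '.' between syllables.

The vowels are e, u, u, o — 4 nuclei, so 4 syllables.
V1 /e/ – V2 /u/: cluster /glp/ — the longest permitted-onset suffix is /p/; onset = /p/, preceding coda = /gl/.
V2 /u/ – V3 /u/: /gg/ splits as /g/ + /g/ (/g/ is the longest suffix that is a licit onset).
V3 /u/ – V4 /o/: /pl/ is a licit onset in full, so it all attaches to the next syllable.
So the parse is kegl.pug.gu.plo.
Mapping each syllable to C/V: /kegl/ → CVCC, /pug/ → CVC, /gu/ → CV, /plo/ → CCV.

CVCC.CVC.CV.CCV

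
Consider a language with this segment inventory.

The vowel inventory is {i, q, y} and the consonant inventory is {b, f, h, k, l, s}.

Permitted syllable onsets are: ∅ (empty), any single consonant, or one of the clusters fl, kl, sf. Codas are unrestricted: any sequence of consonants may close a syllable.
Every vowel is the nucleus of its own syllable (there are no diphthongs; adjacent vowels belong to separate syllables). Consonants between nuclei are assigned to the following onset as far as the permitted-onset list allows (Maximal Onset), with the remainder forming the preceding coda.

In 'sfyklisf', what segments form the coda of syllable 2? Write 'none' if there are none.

The vowels are y, i — 2 nuclei, so 2 syllables.
V1 /y/ – V2 /i/: cluster /kl/ — /kl/ is itself a permitted onset, so the whole cluster goes right; preceding coda = ∅.
Result: sfy.klisf.
Syllable 2 is /klisf/: onset /kl/, nucleus /i/, coda /sf/.

sf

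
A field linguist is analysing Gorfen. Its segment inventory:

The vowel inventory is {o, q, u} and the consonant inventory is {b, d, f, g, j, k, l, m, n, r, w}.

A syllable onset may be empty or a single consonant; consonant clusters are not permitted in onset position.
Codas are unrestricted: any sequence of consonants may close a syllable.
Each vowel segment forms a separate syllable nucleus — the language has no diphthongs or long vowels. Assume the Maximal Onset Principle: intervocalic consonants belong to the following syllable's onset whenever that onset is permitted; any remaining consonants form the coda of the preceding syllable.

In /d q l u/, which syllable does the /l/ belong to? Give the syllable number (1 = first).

The vowels are q, u — 2 nuclei, so 2 syllables.
V1 /q/ – V2 /u/: /l/ is a single consonant, so it becomes the next onset.
Result: dq.lu.
The /l/ is in the onset of syllable 2 (/lu/).

2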